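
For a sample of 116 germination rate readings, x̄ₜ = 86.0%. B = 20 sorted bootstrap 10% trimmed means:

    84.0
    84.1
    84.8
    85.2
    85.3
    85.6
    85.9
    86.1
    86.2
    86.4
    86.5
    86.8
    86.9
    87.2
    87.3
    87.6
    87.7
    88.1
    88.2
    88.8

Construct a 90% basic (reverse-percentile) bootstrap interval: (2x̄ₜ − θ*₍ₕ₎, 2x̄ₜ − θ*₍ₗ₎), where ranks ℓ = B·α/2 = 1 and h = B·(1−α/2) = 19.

(83.8, 88.0)

Percentile endpoints at ranks 1 and 19: θ*₍1₎ = 84.0, θ*₍19₎ = 88.2.
Basic interval reflects these around x̄ₜ:
  lower = 2 × 86.0 − 88.2 = 83.8
  upper = 2 × 86.0 − 84.0 = 88.0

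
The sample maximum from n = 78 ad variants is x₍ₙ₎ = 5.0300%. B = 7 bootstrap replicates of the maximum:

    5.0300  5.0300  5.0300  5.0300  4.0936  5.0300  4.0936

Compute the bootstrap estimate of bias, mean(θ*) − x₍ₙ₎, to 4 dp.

mean(θ*) = (5.0300 + 5.0300 + 5.0300 + 5.0300 + 4.0936 + 5.0300 + 4.0936) / 7 = 4.76246
bias = 4.76246 − 5.0300

bias = −0.2675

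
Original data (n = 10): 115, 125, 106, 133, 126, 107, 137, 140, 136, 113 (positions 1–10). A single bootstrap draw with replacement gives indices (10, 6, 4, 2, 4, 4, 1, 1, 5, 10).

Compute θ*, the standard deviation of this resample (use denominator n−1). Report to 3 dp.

θ* = 9.821

Resample values: 113, 107, 133, 125, 133, 133, 115, 115, 126, 113.
Mean = 121.3000; sum of squared deviations = 868.1000
s² = 868.1000 / 9 = 96.4556
s = √96.4556 = 9.821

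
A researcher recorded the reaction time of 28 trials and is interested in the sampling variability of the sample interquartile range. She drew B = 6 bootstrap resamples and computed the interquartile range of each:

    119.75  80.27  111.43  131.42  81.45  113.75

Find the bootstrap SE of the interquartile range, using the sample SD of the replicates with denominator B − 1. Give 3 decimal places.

Bootstrap SE is the standard deviation of the 6 replicate interquartile ranges.
Mean of replicates: (119.75 + 80.27 + 111.43 + 131.42 + 81.45 + 113.75) / 6 = 638.0700 / 6 = 106.3450
Sum of squared deviations: (+13.4050)² + (−26.0750)² + (+5.0850)² + (+25.0750)² + (−24.8950)² + (+7.4050)² = 2188.8075
Variance = 2188.8075 / 5 = 437.7615
SE* = √437.7615

SE* = 20.923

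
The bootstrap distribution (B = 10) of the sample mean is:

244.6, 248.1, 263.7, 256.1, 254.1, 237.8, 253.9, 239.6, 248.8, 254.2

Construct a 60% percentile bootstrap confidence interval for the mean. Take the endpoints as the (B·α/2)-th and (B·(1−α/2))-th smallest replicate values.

Sorted replicates: 237.8, 239.6, 244.6, 248.1, 248.8, 253.9, 254.1, 254.2, 256.1, 263.7
α = 0.40; lower rank = 10 × 0.200 = 2; upper rank = 10 × 0.800 = 8.
The 2nd smallest replicate is 239.6; the 8th is 254.2.

(239.6, 254.2)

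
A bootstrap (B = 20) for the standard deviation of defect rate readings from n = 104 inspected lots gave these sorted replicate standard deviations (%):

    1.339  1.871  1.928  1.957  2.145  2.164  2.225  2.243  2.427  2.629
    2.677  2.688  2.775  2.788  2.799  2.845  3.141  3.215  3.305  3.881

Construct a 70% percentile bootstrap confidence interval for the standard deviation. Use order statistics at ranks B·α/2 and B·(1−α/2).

(1.928, 3.141)

α = 0.30; lower rank = 20 × 0.150 = 3; upper rank = 20 × 0.850 = 17.
The 3rd smallest replicate is 1.928; the 17th is 3.141.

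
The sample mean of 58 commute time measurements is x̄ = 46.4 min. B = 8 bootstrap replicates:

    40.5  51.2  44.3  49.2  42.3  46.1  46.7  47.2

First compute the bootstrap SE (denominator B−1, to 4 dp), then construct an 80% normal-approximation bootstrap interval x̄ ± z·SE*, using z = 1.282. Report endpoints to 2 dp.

Mean of replicates = 45.9375; sum of squared deviations = 86.0188; SE* = √(86.0188/7) = 3.5055
Margin = 1.282 × 3.5055 = 4.494
Interval: 46.4 ± 4.494

(41.91, 50.89)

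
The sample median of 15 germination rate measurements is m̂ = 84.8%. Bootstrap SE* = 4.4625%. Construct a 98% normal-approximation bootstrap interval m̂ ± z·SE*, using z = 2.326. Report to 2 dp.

Margin = 2.326 × 4.4625 = 10.380
Interval: 84.8 ± 10.380

(74.42, 95.18)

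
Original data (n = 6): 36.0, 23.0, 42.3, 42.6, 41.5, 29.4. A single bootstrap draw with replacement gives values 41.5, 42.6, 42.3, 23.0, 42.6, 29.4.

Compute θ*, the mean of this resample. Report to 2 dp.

θ* = 36.90

Mean = (41.5 + 42.6 + 42.3 + 23.0 + 42.6 + 29.4) / 6 = 221.40 / 6 = 36.90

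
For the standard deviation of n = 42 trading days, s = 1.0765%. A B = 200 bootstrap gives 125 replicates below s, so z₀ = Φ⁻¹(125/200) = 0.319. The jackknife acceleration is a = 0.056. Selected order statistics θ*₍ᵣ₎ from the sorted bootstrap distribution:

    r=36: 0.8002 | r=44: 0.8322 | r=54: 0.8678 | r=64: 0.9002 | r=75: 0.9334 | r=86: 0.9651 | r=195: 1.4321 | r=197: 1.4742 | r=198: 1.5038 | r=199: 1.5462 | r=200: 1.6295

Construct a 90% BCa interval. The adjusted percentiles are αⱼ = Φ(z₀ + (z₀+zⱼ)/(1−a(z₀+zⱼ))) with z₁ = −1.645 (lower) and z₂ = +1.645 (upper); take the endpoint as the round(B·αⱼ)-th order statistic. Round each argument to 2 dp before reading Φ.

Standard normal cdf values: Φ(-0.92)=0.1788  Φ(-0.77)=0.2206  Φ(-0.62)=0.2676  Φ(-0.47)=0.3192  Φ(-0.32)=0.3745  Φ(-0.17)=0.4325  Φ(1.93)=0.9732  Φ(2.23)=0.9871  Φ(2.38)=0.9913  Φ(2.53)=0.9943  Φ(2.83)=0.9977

(0.8002, 1.5462)

Lower: z₀ + z₁ = 0.319 + (-1.645) = -1.326; 1 − a(z₀+z₁) = 1 − (0.056)(-1.326) = 1.0743; argument = 0.319 + (-1.326)/1.0743 = -0.9153 → -0.92.
α₁ = Φ(-0.92) = 0.1788; rank = round(200 × 0.1788) = 36; θ*₍36₎ = 0.8002.
Upper: z₀ + z₂ = 1.964; 1 − a(z₀+z₂) = 0.8900; argument = 2.5257 → 2.53; α₂ = 0.9943; rank = 199; θ*₍199₎ = 1.5462.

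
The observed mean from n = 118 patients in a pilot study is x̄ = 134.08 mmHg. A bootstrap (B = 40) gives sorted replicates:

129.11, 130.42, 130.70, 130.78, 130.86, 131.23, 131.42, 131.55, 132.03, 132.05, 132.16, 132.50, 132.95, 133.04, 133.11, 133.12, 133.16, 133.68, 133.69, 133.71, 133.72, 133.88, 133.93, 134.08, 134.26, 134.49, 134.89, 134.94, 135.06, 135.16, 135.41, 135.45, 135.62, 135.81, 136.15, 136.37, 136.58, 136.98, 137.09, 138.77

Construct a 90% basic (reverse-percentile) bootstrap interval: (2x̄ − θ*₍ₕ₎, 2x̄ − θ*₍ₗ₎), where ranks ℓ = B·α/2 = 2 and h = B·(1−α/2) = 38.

(131.18, 137.74)

Percentile endpoints at ranks 2 and 38: θ*₍2₎ = 130.42, θ*₍38₎ = 136.98.
Basic interval reflects these around x̄:
  lower = 2 × 134.08 − 136.98 = 131.18
  upper = 2 × 134.08 − 130.42 = 137.74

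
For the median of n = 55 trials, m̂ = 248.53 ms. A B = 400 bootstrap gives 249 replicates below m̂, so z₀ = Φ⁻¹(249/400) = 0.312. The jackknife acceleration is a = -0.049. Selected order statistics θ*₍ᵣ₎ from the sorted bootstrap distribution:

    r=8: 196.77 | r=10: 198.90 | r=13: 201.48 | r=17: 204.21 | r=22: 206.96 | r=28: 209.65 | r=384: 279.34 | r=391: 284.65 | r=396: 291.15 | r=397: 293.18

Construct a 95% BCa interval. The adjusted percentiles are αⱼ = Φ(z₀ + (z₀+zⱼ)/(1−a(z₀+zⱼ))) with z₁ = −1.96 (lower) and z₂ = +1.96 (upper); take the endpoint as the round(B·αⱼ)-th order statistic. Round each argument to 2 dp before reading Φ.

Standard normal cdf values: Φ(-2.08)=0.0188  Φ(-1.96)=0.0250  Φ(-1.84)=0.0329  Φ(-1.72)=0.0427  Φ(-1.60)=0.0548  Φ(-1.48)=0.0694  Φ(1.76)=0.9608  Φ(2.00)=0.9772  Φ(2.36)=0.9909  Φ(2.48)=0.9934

(209.65, 291.15)

Lower: z₀ + z₁ = 0.312 + (-1.960) = -1.648; 1 − a(z₀+z₁) = 1 − (-0.049)(-1.648) = 0.9192; argument = 0.312 + (-1.648)/0.9192 = -1.4808 → -1.48.
α₁ = Φ(-1.48) = 0.0694; rank = round(400 × 0.0694) = 28; θ*₍28₎ = 209.65.
Upper: z₀ + z₂ = 2.272; 1 − a(z₀+z₂) = 1.1113; argument = 2.3564 → 2.36; α₂ = 0.9909; rank = 396; θ*₍396₎ = 291.15.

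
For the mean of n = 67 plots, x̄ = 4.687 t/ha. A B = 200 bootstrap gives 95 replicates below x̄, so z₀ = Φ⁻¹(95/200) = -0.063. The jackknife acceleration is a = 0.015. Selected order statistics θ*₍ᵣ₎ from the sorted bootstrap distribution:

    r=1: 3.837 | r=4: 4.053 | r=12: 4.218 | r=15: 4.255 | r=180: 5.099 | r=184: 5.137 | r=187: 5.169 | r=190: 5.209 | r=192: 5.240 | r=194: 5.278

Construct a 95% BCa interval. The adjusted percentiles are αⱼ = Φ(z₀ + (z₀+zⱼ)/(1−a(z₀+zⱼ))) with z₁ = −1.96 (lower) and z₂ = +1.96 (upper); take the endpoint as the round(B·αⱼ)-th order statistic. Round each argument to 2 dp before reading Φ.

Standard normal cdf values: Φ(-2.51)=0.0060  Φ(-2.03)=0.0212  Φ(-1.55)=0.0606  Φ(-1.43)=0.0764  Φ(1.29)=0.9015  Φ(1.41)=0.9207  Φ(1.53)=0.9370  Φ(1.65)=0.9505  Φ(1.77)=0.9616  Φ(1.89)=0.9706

(4.053, 5.278)

Lower: z₀ + z₁ = -0.063 + (-1.960) = -2.023; 1 − a(z₀+z₁) = 1 − (0.015)(-2.023) = 1.0303; argument = -0.063 + (-2.023)/1.0303 = -2.0264 → -2.03.
α₁ = Φ(-2.03) = 0.0212; rank = round(200 × 0.0212) = 4; θ*₍4₎ = 4.053.
Upper: z₀ + z₂ = 1.897; 1 − a(z₀+z₂) = 0.9715; argument = 1.8896 → 1.89; α₂ = 0.9706; rank = 194; θ*₍194₎ = 5.278.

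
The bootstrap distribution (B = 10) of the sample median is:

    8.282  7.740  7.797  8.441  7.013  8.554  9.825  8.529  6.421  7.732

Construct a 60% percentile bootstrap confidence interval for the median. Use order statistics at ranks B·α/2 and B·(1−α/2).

Sorted replicates: 6.421, 7.013, 7.732, 7.740, 7.797, 8.282, 8.441, 8.529, 8.554, 9.825
α = 0.40; lower rank = 10 × 0.200 = 2; upper rank = 10 × 0.800 = 8.
The 2nd smallest replicate is 7.013; the 8th is 8.529.

(7.013, 8.529)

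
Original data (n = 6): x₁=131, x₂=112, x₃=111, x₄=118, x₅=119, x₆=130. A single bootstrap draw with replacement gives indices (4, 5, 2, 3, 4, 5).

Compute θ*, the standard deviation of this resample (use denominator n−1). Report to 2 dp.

Resample values: 118, 119, 112, 111, 118, 119.
Mean = 116.1667; sum of squared deviations = 66.8333
s² = 66.8333 / 5 = 13.3667
s = √13.3667 = 3.66

θ* = 3.66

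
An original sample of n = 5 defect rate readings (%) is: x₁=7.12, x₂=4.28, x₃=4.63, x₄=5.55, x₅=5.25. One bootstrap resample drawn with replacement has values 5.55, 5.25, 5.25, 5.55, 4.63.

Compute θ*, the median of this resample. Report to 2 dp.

θ* = 5.25

Sorted: 4.63, 5.25, 5.25, 5.55, 5.55
Median = middle value = 5.25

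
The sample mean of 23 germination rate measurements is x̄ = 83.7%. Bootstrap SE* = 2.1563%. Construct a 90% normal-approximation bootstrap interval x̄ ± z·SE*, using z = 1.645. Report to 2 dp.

(80.15, 87.25)

Margin = 1.645 × 2.1563 = 3.547
Interval: 83.7 ± 3.547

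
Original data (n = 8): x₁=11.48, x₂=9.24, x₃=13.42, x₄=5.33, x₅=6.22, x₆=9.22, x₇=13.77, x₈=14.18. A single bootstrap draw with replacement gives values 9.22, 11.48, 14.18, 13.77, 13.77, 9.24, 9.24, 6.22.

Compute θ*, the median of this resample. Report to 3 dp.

θ* = 10.360

Sorted: 6.22, 9.22, 9.24, 9.24, 11.48, 13.77, 13.77, 14.18
Median = average of the two middle values = 10.360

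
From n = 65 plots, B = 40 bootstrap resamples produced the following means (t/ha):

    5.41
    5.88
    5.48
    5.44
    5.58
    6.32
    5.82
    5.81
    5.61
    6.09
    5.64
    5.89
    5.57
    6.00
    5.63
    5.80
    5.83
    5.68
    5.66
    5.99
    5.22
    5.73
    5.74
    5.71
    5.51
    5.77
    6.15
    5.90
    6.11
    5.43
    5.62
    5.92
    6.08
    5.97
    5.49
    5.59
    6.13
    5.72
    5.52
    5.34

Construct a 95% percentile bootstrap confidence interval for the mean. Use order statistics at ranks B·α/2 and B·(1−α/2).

Sorted replicates: 5.22, 5.34, 5.41, 5.43, 5.44, 5.48, 5.49, 5.51, 5.52, 5.57, 5.58, 5.59, 5.61, 5.62, 5.63, 5.64, 5.66, 5.68, 5.71, 5.72, 5.73, 5.74, 5.77, 5.80, 5.81, 5.82, 5.83, 5.88, 5.89, 5.90, 5.92, 5.97, 5.99, 6.00, 6.08, 6.09, 6.11, 6.13, 6.15, 6.32
α = 0.05; lower rank = 40 × 0.025 = 1; upper rank = 40 × 0.975 = 39.
The 1st smallest replicate is 5.22; the 39th is 6.15.

(5.22, 6.15)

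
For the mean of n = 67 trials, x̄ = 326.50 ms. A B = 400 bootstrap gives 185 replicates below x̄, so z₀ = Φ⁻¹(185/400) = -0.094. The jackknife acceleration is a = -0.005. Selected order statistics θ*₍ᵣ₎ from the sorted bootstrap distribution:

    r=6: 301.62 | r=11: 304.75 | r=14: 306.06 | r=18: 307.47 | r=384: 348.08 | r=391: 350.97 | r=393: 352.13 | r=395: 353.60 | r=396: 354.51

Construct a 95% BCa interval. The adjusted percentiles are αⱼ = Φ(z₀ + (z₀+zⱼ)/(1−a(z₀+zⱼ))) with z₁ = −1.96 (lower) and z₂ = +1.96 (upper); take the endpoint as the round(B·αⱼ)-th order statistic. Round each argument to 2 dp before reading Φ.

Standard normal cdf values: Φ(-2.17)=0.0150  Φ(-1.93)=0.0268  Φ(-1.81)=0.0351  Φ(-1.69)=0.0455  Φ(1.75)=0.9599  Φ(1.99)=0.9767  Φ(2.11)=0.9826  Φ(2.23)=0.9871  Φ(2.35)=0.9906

Lower: z₀ + z₁ = -0.094 + (-1.960) = -2.054; 1 − a(z₀+z₁) = 1 − (-0.005)(-2.054) = 0.9897; argument = -0.094 + (-2.054)/0.9897 = -2.1693 → -2.17.
α₁ = Φ(-2.17) = 0.0150; rank = round(400 × 0.0150) = 6; θ*₍6₎ = 301.62.
Upper: z₀ + z₂ = 1.866; 1 − a(z₀+z₂) = 1.0093; argument = 1.7548 → 1.75; α₂ = 0.9599; rank = 384; θ*₍384₎ = 348.08.

(301.62, 348.08)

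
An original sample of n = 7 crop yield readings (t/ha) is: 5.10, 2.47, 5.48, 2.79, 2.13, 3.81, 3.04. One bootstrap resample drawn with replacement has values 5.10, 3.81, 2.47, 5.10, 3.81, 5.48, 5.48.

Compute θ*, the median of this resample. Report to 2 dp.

Sorted: 2.47, 3.81, 3.81, 5.10, 5.10, 5.48, 5.48
Median = middle value = 5.10

θ* = 5.10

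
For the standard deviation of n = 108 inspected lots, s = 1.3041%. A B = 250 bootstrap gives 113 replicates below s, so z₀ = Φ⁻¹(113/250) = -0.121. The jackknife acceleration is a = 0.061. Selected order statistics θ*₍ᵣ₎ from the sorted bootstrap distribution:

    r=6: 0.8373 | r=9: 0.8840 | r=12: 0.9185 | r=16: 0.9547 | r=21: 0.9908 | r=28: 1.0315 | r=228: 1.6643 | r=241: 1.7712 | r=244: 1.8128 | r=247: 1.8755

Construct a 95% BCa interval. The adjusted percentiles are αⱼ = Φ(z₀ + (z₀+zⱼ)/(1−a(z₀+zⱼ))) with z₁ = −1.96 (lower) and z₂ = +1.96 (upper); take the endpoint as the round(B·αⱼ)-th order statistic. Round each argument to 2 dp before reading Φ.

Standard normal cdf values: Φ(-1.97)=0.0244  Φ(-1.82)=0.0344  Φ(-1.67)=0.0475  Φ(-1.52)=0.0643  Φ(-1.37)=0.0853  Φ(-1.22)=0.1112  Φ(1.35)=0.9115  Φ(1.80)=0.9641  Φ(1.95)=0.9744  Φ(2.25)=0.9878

Lower: z₀ + z₁ = -0.121 + (-1.960) = -2.081; 1 − a(z₀+z₁) = 1 − (0.061)(-2.081) = 1.1269; argument = -0.121 + (-2.081)/1.1269 = -1.9676 → -1.97.
α₁ = Φ(-1.97) = 0.0244; rank = round(250 × 0.0244) = 6; θ*₍6₎ = 0.8373.
Upper: z₀ + z₂ = 1.839; 1 − a(z₀+z₂) = 0.8878; argument = 1.9504 → 1.95; α₂ = 0.9744; rank = 244; θ*₍244₎ = 1.8128.

(0.8373, 1.8128)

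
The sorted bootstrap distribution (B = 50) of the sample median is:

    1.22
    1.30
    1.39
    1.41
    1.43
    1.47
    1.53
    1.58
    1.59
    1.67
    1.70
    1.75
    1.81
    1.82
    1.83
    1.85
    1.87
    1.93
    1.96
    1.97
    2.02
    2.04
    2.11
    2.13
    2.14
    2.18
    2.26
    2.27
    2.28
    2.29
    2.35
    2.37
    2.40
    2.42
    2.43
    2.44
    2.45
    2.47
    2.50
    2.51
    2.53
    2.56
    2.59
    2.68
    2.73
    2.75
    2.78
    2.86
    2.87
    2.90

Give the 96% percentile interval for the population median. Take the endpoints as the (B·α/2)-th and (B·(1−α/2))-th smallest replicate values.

(1.22, 2.87)

α = 0.04; lower rank = 50 × 0.020 = 1; upper rank = 50 × 0.980 = 49.
The 1st smallest replicate is 1.22; the 49th is 2.87.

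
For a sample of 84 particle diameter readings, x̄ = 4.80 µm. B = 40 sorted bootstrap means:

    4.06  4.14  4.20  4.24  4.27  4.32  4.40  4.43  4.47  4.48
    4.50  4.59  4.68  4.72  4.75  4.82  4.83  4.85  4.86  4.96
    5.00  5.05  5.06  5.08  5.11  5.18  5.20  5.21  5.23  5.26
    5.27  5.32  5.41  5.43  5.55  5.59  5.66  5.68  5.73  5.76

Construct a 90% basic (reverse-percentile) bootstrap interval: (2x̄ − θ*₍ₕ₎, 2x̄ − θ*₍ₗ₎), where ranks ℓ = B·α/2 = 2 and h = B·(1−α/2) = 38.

Percentile endpoints at ranks 2 and 38: θ*₍2₎ = 4.14, θ*₍38₎ = 5.68.
Basic interval reflects these around x̄:
  lower = 2 × 4.80 − 5.68 = 3.92
  upper = 2 × 4.80 − 4.14 = 5.46

(3.92, 5.46)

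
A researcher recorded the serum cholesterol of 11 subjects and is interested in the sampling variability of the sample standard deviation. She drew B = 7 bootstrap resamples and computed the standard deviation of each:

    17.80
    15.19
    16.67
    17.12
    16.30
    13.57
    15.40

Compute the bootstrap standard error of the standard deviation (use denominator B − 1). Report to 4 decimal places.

SE* = 1.4115

Bootstrap SE is the standard deviation of the 7 replicate standard deviations.
Mean of replicates: (17.80 + 15.19 + 16.67 + 17.12 + 16.30 + 13.57 + 15.40) / 7 = 112.05000 / 7 = 16.00714
Sum of squared deviations: (+1.79286)² + (−0.81714)² + (+0.66286)² + (+1.11286)² + (+0.29286)² + (−2.43714)² + (−0.60714)² = 11.95394
Variance = 11.95394 / 6 = 1.99232
SE* = √1.99232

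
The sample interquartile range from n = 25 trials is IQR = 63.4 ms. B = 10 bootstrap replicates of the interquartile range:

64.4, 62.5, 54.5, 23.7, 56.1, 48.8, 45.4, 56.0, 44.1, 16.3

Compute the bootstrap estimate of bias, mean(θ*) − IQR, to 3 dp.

mean(θ*) = (64.4 + 62.5 + 54.5 + 23.7 + 56.1 + 48.8 + 45.4 + 56.0 + 44.1 + 16.3) / 10 = 47.1800
bias = 47.1800 − 63.4

bias = −16.220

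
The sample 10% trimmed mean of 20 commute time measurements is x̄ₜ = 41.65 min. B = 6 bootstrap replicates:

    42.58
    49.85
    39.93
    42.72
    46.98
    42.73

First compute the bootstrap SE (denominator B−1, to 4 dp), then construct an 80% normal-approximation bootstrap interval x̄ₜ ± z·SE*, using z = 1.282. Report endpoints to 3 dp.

Mean of replicates = 44.1317; sum of squared deviations = 64.8315; SE* = √(64.8315/5) = 3.6009
Margin = 1.282 × 3.6009 = 4.6164
Interval: 41.65 ± 4.6164

(37.034, 46.266)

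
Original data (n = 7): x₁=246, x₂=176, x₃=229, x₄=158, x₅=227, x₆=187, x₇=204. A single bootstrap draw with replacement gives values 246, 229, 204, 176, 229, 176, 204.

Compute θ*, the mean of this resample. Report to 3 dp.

θ* = 209.143

Mean = (246 + 229 + 204 + 176 + 229 + 176 + 204) / 7 = 1464.0 / 7 = 209.143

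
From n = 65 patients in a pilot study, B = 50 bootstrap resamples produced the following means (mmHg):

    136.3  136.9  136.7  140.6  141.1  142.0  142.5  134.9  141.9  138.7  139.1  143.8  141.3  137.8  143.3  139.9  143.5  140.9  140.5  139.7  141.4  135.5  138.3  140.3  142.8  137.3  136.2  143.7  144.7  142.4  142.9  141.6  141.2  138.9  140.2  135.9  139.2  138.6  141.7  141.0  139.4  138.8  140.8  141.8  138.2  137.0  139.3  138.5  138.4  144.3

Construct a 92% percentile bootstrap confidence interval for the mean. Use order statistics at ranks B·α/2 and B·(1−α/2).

(135.5, 143.8)

Sorted replicates: 134.9, 135.5, 135.9, 136.2, 136.3, 136.7, 136.9, 137.0, 137.3, 137.8, 138.2, 138.3, 138.4, 138.5, 138.6, 138.7, 138.8, 138.9, 139.1, 139.2, 139.3, 139.4, 139.7, 139.9, 140.2, 140.3, 140.5, 140.6, 140.8, 140.9, 141.0, 141.1, 141.2, 141.3, 141.4, 141.6, 141.7, 141.8, 141.9, 142.0, 142.4, 142.5, 142.8, 142.9, 143.3, 143.5, 143.7, 143.8, 144.3, 144.7
α = 0.08; lower rank = 50 × 0.040 = 2; upper rank = 50 × 0.960 = 48.
The 2nd smallest replicate is 135.5; the 48th is 143.8.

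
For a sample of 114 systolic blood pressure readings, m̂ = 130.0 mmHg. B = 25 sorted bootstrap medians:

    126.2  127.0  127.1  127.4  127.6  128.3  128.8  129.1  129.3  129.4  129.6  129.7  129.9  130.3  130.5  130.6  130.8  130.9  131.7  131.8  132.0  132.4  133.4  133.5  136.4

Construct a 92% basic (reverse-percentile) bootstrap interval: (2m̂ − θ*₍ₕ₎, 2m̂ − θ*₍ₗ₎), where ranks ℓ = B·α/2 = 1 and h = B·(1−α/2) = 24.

Percentile endpoints at ranks 1 and 24: θ*₍1₎ = 126.2, θ*₍24₎ = 133.5.
Basic interval reflects these around m̂:
  lower = 2 × 130.0 − 133.5 = 126.5
  upper = 2 × 130.0 − 126.2 = 133.8

(126.5, 133.8)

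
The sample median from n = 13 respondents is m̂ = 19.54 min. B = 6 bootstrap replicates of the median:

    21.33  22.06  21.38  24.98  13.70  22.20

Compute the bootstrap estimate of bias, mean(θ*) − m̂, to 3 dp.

bias = +1.402

mean(θ*) = (21.33 + 22.06 + 21.38 + 24.98 + 13.70 + 22.20) / 6 = 20.9417
bias = 20.9417 − 19.54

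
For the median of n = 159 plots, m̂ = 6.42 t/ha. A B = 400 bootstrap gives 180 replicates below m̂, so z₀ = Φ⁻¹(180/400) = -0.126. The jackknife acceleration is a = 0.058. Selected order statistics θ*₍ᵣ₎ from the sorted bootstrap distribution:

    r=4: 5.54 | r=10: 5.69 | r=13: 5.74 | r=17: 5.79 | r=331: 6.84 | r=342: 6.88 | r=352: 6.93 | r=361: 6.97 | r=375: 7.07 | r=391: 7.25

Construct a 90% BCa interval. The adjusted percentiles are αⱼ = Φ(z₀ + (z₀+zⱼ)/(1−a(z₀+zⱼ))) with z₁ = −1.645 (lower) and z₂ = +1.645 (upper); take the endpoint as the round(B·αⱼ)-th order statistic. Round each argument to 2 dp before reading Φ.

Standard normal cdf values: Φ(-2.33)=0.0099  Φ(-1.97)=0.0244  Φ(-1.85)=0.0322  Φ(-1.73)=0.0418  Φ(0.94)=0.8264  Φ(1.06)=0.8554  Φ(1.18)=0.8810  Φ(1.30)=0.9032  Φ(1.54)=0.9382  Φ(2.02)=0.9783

Lower: z₀ + z₁ = -0.126 + (-1.645) = -1.771; 1 − a(z₀+z₁) = 1 − (0.058)(-1.771) = 1.1027; argument = -0.126 + (-1.771)/1.1027 = -1.7320 → -1.73.
α₁ = Φ(-1.73) = 0.0418; rank = round(400 × 0.0418) = 17; θ*₍17₎ = 5.79.
Upper: z₀ + z₂ = 1.519; 1 − a(z₀+z₂) = 0.9119; argument = 1.5398 → 1.54; α₂ = 0.9382; rank = 375; θ*₍375₎ = 7.07.

(5.79, 7.07)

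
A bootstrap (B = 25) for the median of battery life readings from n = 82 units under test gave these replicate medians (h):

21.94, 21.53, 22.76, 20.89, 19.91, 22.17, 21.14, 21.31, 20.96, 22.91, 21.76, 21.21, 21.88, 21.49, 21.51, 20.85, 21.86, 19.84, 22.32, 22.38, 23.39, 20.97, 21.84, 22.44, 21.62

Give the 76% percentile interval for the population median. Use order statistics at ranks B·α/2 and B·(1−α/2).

(20.85, 22.44)

Sorted replicates: 19.84, 19.91, 20.85, 20.89, 20.96, 20.97, 21.14, 21.21, 21.31, 21.49, 21.51, 21.53, 21.62, 21.76, 21.84, 21.86, 21.88, 21.94, 22.17, 22.32, 22.38, 22.44, 22.76, 22.91, 23.39
α = 0.24; lower rank = 25 × 0.120 = 3; upper rank = 25 × 0.880 = 22.
The 3rd smallest replicate is 20.85; the 22nd is 22.44.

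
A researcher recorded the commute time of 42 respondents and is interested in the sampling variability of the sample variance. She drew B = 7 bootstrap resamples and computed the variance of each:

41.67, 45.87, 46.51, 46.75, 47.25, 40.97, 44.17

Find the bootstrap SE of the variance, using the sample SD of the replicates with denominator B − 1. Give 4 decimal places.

Bootstrap SE is the standard deviation of the 7 replicate variances.
Mean of replicates: (41.67 + 45.87 + 46.51 + 46.75 + 47.25 + 40.97 + 44.17) / 7 = 313.19000 / 7 = 44.74143
Sum of squared deviations: (−3.07143)² + (+1.12857)² + (+1.76857)² + (+2.00857)² + (+2.50857)² + (−3.77143)² + (−0.57143)² = 38.71269
Variance = 38.71269 / 6 = 6.45211
SE* = √6.45211

SE* = 2.5401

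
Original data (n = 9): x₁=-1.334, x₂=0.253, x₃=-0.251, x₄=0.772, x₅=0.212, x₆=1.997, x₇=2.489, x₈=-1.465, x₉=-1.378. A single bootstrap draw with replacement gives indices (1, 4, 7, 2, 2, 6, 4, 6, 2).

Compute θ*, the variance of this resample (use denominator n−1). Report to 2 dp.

θ* = 1.40

Resample values: -1.334, 0.772, 2.489, 0.253, 0.253, 1.997, 0.772, 1.997, 0.253.
Mean = 0.8280; sum of squared deviations = 11.1644
s² = 11.1644 / 8 = 1.3956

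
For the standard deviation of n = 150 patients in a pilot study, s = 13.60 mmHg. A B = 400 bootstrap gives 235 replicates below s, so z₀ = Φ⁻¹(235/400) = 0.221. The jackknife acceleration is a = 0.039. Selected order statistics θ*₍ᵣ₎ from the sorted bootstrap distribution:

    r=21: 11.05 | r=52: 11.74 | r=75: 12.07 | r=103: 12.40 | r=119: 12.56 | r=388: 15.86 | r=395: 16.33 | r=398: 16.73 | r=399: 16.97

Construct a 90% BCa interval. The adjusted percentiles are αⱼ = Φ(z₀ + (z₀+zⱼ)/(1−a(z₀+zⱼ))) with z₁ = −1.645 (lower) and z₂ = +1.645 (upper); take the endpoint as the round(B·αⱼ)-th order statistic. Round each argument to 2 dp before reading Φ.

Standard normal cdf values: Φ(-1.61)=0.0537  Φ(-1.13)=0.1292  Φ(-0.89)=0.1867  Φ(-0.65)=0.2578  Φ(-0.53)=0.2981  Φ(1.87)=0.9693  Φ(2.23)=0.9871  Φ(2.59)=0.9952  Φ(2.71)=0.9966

(11.74, 16.33)

Lower: z₀ + z₁ = 0.221 + (-1.645) = -1.424; 1 − a(z₀+z₁) = 1 − (0.039)(-1.424) = 1.0555; argument = 0.221 + (-1.424)/1.0555 = -1.1281 → -1.13.
α₁ = Φ(-1.13) = 0.1292; rank = round(400 × 0.1292) = 52; θ*₍52₎ = 11.74.
Upper: z₀ + z₂ = 1.866; 1 − a(z₀+z₂) = 0.9272; argument = 2.2335 → 2.23; α₂ = 0.9871; rank = 395; θ*₍395₎ = 16.33.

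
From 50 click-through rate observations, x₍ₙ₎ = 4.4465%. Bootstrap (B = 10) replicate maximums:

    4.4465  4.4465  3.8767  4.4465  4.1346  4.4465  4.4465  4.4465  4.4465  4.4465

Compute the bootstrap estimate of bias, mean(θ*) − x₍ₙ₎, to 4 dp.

bias = −0.0882

mean(θ*) = (4.4465 + 4.4465 + 3.8767 + 4.4465 + 4.1346 + 4.4465 + 4.4465 + 4.4465 + 4.4465 + 4.4465) / 10 = 4.35833
bias = 4.35833 − 4.4465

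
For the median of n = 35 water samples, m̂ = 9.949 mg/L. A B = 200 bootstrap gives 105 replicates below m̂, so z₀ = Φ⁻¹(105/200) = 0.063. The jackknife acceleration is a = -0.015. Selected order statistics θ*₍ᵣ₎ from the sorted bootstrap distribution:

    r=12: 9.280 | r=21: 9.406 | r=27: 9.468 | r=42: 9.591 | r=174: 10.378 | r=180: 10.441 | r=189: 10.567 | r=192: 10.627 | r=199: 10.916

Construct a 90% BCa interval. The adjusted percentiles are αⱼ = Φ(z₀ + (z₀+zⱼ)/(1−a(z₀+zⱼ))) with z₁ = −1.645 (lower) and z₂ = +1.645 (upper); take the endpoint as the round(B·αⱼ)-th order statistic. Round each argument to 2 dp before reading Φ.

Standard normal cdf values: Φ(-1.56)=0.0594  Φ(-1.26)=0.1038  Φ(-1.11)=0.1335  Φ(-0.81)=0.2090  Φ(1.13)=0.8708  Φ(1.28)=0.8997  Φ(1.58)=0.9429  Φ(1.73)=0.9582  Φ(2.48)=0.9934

(9.280, 10.627)

Lower: z₀ + z₁ = 0.063 + (-1.645) = -1.582; 1 − a(z₀+z₁) = 1 − (-0.015)(-1.582) = 0.9763; argument = 0.063 + (-1.582)/0.9763 = -1.5575 → -1.56.
α₁ = Φ(-1.56) = 0.0594; rank = round(200 × 0.0594) = 12; θ*₍12₎ = 9.280.
Upper: z₀ + z₂ = 1.708; 1 − a(z₀+z₂) = 1.0256; argument = 1.7283 → 1.73; α₂ = 0.9582; rank = 192; θ*₍192₎ = 10.627.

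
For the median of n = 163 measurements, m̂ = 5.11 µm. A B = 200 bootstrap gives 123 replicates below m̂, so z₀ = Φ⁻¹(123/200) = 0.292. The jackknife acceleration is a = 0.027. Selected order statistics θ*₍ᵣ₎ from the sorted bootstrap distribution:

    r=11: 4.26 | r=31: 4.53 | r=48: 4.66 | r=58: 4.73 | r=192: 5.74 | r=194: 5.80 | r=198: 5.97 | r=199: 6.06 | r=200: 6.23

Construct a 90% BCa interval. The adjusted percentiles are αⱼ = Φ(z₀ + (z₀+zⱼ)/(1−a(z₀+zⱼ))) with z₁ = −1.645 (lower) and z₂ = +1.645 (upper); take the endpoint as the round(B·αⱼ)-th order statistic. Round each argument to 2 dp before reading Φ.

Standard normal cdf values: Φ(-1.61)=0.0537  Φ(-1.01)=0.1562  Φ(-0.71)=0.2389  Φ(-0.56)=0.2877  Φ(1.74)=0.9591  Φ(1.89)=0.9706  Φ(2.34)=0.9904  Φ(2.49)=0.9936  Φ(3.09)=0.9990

Lower: z₀ + z₁ = 0.292 + (-1.645) = -1.353; 1 − a(z₀+z₁) = 1 − (0.027)(-1.353) = 1.0365; argument = 0.292 + (-1.353)/1.0365 = -1.0133 → -1.01.
α₁ = Φ(-1.01) = 0.1562; rank = round(200 × 0.1562) = 31; θ*₍31₎ = 4.53.
Upper: z₀ + z₂ = 1.937; 1 − a(z₀+z₂) = 0.9477; argument = 2.3359 → 2.34; α₂ = 0.9904; rank = 198; θ*₍198₎ = 5.97.

(4.53, 5.97)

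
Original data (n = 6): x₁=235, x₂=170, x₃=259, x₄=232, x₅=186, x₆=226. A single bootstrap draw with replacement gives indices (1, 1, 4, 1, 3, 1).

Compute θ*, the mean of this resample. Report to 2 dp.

Resample values: 235, 235, 232, 235, 259, 235.
Mean = (235 + 235 + 232 + 235 + 259 + 235) / 6 = 1431.0 / 6 = 238.50

θ* = 238.50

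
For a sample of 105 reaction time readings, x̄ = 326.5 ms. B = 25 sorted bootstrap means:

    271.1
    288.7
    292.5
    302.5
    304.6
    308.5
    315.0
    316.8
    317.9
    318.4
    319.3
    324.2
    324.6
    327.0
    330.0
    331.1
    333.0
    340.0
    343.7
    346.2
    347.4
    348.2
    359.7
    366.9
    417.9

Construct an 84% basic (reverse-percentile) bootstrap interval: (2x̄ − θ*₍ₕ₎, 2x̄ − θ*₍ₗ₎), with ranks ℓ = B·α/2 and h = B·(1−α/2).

(293.3, 364.3)

Percentile endpoints at ranks 2 and 23: θ*₍2₎ = 288.7, θ*₍23₎ = 359.7.
Basic interval reflects these around x̄:
  lower = 2 × 326.5 − 359.7 = 293.3
  upper = 2 × 326.5 − 288.7 = 364.3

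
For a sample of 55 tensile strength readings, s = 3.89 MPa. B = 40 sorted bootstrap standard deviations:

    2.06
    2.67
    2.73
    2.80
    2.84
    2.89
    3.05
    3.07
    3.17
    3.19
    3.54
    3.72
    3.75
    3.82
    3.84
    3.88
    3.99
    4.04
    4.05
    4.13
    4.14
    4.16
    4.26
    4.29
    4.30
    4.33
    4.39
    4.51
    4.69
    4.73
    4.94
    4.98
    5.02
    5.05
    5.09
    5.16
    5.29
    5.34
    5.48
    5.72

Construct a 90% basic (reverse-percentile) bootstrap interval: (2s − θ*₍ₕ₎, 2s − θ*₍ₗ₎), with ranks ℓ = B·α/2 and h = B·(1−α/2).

Percentile endpoints at ranks 2 and 38: θ*₍2₎ = 2.67, θ*₍38₎ = 5.34.
Basic interval reflects these around s:
  lower = 2 × 3.89 − 5.34 = 2.44
  upper = 2 × 3.89 − 2.67 = 5.11

(2.44, 5.11)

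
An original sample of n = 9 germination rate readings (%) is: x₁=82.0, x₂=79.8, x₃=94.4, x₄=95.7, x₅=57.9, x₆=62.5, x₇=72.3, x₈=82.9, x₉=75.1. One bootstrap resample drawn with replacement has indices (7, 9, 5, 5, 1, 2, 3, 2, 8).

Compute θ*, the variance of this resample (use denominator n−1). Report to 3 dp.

Resample values: 72.3, 75.1, 57.9, 57.9, 82.0, 79.8, 94.4, 79.8, 82.9.
Mean = 75.7889; sum of squared deviations = 1120.3689
s² = 1120.3689 / 8 = 140.0461

θ* = 140.046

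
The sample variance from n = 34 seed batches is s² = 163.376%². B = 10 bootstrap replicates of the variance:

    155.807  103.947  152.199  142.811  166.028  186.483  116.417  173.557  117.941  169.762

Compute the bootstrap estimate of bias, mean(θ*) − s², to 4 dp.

bias = −14.8808

mean(θ*) = (155.807 + 103.947 + 152.199 + 142.811 + 166.028 + 186.483 + 116.417 + 173.557 + 117.941 + 169.762) / 10 = 148.49520
bias = 148.49520 − 163.376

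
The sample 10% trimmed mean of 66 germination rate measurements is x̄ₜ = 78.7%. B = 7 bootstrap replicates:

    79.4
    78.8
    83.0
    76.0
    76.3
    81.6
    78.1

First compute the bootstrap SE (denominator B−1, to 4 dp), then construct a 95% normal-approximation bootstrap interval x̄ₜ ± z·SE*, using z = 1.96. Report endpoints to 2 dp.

Mean of replicates = 79.0286; sum of squared deviations = 40.0543; SE* = √(40.0543/6) = 2.5837
Margin = 1.96 × 2.5837 = 5.064
Interval: 78.7 ± 5.064

(73.64, 83.76)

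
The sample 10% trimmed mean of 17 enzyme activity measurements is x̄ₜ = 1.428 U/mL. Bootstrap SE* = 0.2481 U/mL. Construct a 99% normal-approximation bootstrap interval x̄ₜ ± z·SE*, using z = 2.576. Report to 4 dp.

Margin = 2.576 × 0.2481 = 0.63911
Interval: 1.428 ± 0.63911

(0.7889, 2.0671)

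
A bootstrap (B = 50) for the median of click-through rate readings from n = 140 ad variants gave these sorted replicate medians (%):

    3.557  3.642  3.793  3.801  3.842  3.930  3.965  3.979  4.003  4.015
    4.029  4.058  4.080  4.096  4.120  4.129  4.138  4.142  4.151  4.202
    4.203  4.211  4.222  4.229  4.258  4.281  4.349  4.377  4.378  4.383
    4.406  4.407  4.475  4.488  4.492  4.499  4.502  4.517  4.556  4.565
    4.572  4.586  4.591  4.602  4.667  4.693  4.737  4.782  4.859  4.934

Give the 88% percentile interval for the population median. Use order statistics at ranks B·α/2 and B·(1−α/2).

α = 0.12; lower rank = 50 × 0.060 = 3; upper rank = 50 × 0.940 = 47.
The 3rd smallest replicate is 3.793; the 47th is 4.737.

(3.793, 4.737)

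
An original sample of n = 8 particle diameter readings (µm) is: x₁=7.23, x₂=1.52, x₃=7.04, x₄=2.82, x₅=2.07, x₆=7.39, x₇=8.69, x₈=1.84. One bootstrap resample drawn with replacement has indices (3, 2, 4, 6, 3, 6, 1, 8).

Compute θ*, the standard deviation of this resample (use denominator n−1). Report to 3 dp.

θ* = 2.697

Resample values: 7.04, 1.52, 2.82, 7.39, 7.04, 7.39, 7.23, 1.84.
Mean = 5.2838; sum of squared deviations = 50.9246
s² = 50.9246 / 7 = 7.2749
s = √7.2749 = 2.697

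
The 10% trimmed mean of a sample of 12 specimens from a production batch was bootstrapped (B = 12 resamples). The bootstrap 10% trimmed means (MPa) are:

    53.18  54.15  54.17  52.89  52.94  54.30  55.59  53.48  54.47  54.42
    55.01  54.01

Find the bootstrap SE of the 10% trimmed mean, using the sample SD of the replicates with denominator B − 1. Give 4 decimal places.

SE* = 0.8177

Bootstrap SE is the standard deviation of the 12 replicate 10% trimmed means.
Mean of replicates: (53.18 + 54.15 + 54.17 + 52.89 + 52.94 + 54.30 + 55.59 + 53.48 + 54.47 + 54.42 + 55.01 + 54.01) / 12 = 648.61000 / 12 = 54.05083
Sum of squared deviations: (−0.87083)² + (+0.09917)² + (+0.11917)² + (−1.16083)² + (−1.11083)² + (+0.24917)² + (+1.53917)² + (−0.57083)² + (+0.41917)² + (+0.36917)² + (+0.95917)² + (−0.04083)² = 7.35449
Variance = 7.35449 / 11 = 0.66859
SE* = √0.66859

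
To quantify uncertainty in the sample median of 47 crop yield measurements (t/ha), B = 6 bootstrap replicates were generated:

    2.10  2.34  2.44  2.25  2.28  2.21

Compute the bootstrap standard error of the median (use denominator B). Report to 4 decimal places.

Bootstrap SE is the standard deviation of the 6 replicate medians.
Mean of replicates: (2.10 + 2.34 + 2.44 + 2.25 + 2.28 + 2.21) / 6 = 13.62000 / 6 = 2.27000
Sum of squared deviations: (−0.17000)² + (+0.07000)² + (+0.17000)² + (−0.02000)² + (+0.01000)² + (−0.06000)² = 0.06680
Variance = 0.06680 / 6 = 0.01113
SE* = √0.01113

SE* = 0.1055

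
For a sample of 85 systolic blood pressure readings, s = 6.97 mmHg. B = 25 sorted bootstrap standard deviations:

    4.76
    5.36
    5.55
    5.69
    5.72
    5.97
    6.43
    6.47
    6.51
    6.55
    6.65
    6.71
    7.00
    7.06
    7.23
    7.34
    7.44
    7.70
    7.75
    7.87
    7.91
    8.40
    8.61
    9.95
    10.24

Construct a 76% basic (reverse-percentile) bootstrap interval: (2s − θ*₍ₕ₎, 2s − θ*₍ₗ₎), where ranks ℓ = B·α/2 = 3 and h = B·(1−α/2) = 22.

Percentile endpoints at ranks 3 and 22: θ*₍3₎ = 5.55, θ*₍22₎ = 8.40.
Basic interval reflects these around s:
  lower = 2 × 6.97 − 8.40 = 5.54
  upper = 2 × 6.97 − 5.55 = 8.39

(5.54, 8.39)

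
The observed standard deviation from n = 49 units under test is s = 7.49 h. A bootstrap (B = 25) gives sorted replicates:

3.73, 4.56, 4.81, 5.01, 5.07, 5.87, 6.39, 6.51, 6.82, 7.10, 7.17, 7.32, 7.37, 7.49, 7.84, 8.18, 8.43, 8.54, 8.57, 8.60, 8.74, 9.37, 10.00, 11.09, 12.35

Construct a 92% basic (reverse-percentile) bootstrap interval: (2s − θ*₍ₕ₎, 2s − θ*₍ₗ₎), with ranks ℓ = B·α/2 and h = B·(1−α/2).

Percentile endpoints at ranks 1 and 24: θ*₍1₎ = 3.73, θ*₍24₎ = 11.09.
Basic interval reflects these around s:
  lower = 2 × 7.49 − 11.09 = 3.89
  upper = 2 × 7.49 − 3.73 = 11.25

(3.89, 11.25)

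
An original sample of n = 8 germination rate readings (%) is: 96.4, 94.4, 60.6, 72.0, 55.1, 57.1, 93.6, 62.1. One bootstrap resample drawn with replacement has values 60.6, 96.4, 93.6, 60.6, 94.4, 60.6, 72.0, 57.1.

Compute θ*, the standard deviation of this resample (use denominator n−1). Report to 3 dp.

Mean = 74.4125; sum of squared deviations = 2129.0087
s² = 2129.0087 / 7 = 304.1441
s = √304.1441 = 17.440

θ* = 17.440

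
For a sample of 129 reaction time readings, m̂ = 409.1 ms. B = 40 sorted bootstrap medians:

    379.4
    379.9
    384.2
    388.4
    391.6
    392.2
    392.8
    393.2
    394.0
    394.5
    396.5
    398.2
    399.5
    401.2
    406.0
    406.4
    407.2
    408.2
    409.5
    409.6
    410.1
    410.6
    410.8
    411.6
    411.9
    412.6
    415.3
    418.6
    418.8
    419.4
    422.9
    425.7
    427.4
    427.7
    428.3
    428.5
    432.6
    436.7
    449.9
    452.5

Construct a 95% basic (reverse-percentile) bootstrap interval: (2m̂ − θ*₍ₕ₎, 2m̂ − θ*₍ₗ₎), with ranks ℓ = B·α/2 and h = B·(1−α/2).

(368.3, 438.8)

Percentile endpoints at ranks 1 and 39: θ*₍1₎ = 379.4, θ*₍39₎ = 449.9.
Basic interval reflects these around m̂:
  lower = 2 × 409.1 − 449.9 = 368.3
  upper = 2 × 409.1 − 379.4 = 438.8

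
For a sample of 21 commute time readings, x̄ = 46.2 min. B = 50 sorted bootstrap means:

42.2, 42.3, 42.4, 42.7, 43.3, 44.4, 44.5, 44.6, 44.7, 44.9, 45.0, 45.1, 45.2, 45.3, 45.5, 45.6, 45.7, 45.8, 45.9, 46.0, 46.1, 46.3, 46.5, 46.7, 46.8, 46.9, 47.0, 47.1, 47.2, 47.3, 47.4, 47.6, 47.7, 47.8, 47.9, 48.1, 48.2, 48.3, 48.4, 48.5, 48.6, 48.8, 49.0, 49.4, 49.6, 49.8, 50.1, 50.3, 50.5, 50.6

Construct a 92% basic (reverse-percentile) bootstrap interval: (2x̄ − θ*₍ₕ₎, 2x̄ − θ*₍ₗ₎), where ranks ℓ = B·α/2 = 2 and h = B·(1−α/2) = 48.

Percentile endpoints at ranks 2 and 48: θ*₍2₎ = 42.3, θ*₍48₎ = 50.3.
Basic interval reflects these around x̄:
  lower = 2 × 46.2 − 50.3 = 42.1
  upper = 2 × 46.2 − 42.3 = 50.1

(42.1, 50.1)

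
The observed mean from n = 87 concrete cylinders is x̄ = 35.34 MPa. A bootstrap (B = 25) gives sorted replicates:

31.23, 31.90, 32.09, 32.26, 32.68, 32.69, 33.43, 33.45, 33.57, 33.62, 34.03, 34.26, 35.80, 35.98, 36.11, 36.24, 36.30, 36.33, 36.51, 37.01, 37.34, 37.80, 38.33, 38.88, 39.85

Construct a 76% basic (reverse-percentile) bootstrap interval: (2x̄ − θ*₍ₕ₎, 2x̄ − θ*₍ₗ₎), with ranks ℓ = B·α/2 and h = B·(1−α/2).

(32.88, 38.59)

Percentile endpoints at ranks 3 and 22: θ*₍3₎ = 32.09, θ*₍22₎ = 37.80.
Basic interval reflects these around x̄:
  lower = 2 × 35.34 − 37.80 = 32.88
  upper = 2 × 35.34 − 32.09 = 38.59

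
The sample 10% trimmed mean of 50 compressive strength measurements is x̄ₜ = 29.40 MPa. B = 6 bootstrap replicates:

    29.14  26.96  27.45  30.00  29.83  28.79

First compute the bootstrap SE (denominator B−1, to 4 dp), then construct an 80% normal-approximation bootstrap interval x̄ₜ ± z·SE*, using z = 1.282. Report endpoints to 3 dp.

(27.803, 30.997)

Mean of replicates = 28.6950; sum of squared deviations = 7.7585; SE* = √(7.7585/5) = 1.2457
Margin = 1.282 × 1.2457 = 1.5970
Interval: 29.40 ± 1.5970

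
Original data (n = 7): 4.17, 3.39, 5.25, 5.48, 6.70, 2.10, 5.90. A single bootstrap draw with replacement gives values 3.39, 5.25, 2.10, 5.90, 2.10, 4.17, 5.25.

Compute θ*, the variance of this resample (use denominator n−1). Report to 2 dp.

θ* = 2.39

Mean = 4.0229; sum of squared deviations = 14.3523
s² = 14.3523 / 6 = 2.3921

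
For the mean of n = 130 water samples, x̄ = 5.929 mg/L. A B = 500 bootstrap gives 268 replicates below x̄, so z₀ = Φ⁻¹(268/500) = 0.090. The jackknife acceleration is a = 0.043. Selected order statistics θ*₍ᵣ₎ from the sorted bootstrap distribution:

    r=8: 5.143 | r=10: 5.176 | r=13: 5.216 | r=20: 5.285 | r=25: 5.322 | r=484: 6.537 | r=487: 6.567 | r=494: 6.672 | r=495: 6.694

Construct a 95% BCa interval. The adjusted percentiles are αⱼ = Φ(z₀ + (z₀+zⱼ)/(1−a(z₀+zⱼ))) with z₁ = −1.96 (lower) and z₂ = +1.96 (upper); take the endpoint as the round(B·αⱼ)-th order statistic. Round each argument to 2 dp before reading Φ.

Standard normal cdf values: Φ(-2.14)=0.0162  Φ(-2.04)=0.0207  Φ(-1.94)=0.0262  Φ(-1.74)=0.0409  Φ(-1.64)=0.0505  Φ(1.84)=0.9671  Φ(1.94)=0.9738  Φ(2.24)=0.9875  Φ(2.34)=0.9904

Lower: z₀ + z₁ = 0.090 + (-1.960) = -1.870; 1 − a(z₀+z₁) = 1 − (0.043)(-1.870) = 1.0804; argument = 0.090 + (-1.870)/1.0804 = -1.6408 → -1.64.
α₁ = Φ(-1.64) = 0.0505; rank = round(500 × 0.0505) = 25; θ*₍25₎ = 5.322.
Upper: z₀ + z₂ = 2.050; 1 − a(z₀+z₂) = 0.9119; argument = 2.3382 → 2.34; α₂ = 0.9904; rank = 495; θ*₍495₎ = 6.694.

(5.322, 6.694)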